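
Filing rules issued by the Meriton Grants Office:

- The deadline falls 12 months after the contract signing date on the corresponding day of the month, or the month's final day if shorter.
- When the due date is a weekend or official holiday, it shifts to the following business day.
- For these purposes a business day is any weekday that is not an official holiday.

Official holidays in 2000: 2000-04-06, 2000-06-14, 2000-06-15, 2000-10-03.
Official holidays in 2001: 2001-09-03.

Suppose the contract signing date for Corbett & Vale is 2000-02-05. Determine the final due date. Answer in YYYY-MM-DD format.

12 months after 2000-02-05, on the same day of the month, is 2001-02-05.
2001-02-05 falls on a Monday, which is a business day, so no adjustment is needed.
Deadline: 2001-02-05.

2001-02-05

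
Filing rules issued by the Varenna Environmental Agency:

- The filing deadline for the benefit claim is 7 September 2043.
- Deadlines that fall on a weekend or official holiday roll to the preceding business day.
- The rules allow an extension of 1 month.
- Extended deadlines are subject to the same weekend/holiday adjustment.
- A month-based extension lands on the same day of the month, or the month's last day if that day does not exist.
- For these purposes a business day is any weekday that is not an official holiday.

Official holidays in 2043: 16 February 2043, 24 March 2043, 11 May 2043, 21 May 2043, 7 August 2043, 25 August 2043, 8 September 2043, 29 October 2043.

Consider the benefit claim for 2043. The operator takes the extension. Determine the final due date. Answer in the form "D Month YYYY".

Start from the fixed due date, 7 September 2043.
Since 7 September 2043 is a Monday and not a holiday, the date is unchanged.
The 1 month extension carries 7 September 2043 to 7 October 2043.
7 October 2043 (Wednesday) is already a business day.
Final deadline: 7 October 2043.

7 October 2043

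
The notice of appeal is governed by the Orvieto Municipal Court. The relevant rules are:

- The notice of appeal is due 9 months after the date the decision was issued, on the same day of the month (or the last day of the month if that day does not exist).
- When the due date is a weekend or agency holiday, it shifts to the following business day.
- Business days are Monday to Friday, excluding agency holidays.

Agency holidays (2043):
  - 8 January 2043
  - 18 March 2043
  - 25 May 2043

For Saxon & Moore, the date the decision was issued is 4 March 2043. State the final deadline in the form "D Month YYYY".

4 December 2043

9 months from 4 March 2043 is 4 December 2043.
Since 4 December 2043 is a Friday and not a holiday, the date is unchanged.
Final deadline: 4 December 2043.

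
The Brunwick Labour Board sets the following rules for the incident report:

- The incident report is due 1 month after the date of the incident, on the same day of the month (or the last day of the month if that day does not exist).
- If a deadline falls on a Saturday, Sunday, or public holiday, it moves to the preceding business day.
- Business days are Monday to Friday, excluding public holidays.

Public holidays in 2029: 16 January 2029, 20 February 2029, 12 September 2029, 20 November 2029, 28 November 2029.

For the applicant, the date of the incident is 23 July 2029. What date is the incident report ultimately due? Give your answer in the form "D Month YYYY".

23 August 2029

1 month from 23 July 2029 is 23 August 2029.
23 August 2029 falls on a Thursday, which is a business day, so no adjustment is needed.
The final due date is 23 August 2029.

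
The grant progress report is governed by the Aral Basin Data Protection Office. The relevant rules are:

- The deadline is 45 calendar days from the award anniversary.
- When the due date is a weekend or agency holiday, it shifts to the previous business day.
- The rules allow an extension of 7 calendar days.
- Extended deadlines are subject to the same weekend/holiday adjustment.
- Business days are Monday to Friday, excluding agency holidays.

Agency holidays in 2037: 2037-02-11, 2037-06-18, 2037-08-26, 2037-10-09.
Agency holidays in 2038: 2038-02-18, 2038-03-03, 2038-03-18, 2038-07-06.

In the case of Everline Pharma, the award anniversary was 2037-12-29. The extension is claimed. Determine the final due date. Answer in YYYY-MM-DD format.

2038-02-19

From 2037-12-29, 45 calendar days later is 2038-02-12.
2038-02-12 falls on a Friday, which is a business day, so no adjustment is needed.
The 7-calendar-day extension moves the deadline from 2038-02-12 to 2038-02-19.
2038-02-19 (Friday) is already a business day.
Deadline: 2038-02-19.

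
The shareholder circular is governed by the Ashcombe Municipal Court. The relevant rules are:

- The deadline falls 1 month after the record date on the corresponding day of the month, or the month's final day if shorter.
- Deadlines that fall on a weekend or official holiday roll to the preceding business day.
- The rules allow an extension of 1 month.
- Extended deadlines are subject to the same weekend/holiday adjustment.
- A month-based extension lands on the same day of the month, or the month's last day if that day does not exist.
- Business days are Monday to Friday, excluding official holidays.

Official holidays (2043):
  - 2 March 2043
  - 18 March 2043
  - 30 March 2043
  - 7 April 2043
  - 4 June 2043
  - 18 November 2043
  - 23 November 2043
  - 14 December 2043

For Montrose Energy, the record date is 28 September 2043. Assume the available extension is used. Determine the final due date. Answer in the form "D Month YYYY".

27 November 2043

1 month after 28 September 2043, on the same day of the month, is 28 October 2043.
28 October 2043 falls on a Wednesday, which is a business day, so no adjustment is needed.
The 1 month extension carries 28 October 2043 to 28 November 2043.
28 November 2043 falls on a Saturday. Rolling to the preceding business day gives 27 November 2043, a Friday.
The final due date is 27 November 2043.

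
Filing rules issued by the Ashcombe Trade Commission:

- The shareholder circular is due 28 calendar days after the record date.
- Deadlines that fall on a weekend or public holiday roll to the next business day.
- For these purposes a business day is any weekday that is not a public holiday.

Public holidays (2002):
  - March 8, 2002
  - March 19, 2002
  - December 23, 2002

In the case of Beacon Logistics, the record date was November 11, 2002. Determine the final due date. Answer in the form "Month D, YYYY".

December 9, 2002

From November 11, 2002, 28 calendar days later is December 9, 2002.
December 9, 2002 (Monday) is already a business day.
Deadline: December 9, 2002.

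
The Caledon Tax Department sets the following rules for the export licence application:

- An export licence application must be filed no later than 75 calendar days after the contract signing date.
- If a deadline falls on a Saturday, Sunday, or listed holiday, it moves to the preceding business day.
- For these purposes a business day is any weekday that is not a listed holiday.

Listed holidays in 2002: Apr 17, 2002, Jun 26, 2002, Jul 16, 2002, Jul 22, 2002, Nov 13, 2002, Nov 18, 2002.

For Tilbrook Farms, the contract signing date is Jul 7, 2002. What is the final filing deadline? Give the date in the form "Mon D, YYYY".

Adding 75 calendar days to Jul 7, 2002 gives Sep 20, 2002.
Sep 20, 2002 falls on a Friday, which is a business day, so no adjustment is needed.
Deadline: Sep 20, 2002.

Sep 20, 2002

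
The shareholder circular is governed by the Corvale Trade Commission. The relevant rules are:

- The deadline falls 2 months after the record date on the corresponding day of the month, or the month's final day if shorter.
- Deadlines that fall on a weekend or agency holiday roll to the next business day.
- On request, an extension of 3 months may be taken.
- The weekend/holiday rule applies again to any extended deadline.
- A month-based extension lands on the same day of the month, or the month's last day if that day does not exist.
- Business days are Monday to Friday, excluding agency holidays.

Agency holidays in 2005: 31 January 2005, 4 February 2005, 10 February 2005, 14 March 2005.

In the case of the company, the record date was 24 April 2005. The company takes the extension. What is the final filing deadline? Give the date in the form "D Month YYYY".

Moving 2 months forward from 24 April 2005 on the corresponding day gives 24 June 2005.
Since 24 June 2005 is a Friday and not a holiday, the date is unchanged.
The 3 months extension carries 24 June 2005 to 24 September 2005.
Because 24 September 2005 is a Saturday, the deadline becomes 26 September 2005 (Monday).
The final due date is 26 September 2005.

26 September 2005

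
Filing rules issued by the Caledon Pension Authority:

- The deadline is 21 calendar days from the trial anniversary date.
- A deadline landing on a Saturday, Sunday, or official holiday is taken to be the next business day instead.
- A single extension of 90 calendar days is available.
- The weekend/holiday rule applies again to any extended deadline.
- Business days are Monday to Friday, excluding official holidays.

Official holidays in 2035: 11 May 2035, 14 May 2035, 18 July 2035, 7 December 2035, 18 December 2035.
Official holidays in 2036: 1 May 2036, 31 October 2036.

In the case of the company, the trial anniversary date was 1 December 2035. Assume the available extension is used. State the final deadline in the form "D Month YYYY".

Adding 21 calendar days to 1 December 2035 gives 22 December 2035.
Because 22 December 2035 is a Saturday, the deadline becomes 24 December 2035 (Monday).
The 90-calendar-day extension moves the deadline from 24 December 2035 to 23 March 2036.
23 March 2036 falls on a Sunday. Rolling to the next business day gives 24 March 2036, a Monday.
The final due date is 24 March 2036.

24 March 2036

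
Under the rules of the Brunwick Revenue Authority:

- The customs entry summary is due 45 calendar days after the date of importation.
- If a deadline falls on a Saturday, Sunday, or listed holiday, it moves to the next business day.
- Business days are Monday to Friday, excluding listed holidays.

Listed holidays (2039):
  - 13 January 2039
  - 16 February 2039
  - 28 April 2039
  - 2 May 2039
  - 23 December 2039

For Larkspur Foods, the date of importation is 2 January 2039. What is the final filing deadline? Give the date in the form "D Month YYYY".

45 calendar days after 2 January 2039 is 16 February 2039.
Because 16 February 2039 is a listed holiday, the deadline becomes 17 February 2039 (Thursday).
Final deadline: 17 February 2039.

17 February 2039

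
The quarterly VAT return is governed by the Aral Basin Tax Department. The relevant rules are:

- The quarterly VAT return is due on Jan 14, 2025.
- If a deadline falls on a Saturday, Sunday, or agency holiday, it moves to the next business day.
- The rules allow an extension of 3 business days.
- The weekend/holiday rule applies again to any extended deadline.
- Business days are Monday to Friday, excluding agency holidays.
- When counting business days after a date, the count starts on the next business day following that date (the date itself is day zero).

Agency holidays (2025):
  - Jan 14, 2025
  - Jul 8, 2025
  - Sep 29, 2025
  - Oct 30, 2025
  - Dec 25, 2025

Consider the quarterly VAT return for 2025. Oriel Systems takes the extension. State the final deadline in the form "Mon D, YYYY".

Jan 20, 2025

The stated deadline is Jan 14, 2025.
Jan 14, 2025 falls on a listed holiday. Rolling to the next business day gives Jan 15, 2025, a Wednesday.
The 3-business-day extension runs from Jan 15, 2025 to Jan 20, 2025.
Since Jan 20, 2025 is a Monday and not a holiday, the date is unchanged.
So the filing is due Jan 20, 2025.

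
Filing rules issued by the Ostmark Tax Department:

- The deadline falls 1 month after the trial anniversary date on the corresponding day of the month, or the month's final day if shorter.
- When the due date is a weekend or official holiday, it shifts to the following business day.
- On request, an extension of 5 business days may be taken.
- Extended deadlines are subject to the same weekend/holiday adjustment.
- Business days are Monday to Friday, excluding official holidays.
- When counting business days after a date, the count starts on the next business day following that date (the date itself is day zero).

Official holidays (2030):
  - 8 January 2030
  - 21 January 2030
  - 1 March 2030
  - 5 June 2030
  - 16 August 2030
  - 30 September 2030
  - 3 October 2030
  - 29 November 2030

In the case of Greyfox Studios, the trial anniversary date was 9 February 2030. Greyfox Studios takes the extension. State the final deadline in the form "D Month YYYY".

18 March 2030

1 month from 9 February 2030 is 9 March 2030.
9 March 2030 is a Saturday, so it moves to the next business day, 11 March 2030 (Monday).
Counting 5 further business days from 11 March 2030 reaches 18 March 2030.
18 March 2030 falls on a Monday, which is a business day, so no adjustment is needed.
The final due date is 18 March 2030.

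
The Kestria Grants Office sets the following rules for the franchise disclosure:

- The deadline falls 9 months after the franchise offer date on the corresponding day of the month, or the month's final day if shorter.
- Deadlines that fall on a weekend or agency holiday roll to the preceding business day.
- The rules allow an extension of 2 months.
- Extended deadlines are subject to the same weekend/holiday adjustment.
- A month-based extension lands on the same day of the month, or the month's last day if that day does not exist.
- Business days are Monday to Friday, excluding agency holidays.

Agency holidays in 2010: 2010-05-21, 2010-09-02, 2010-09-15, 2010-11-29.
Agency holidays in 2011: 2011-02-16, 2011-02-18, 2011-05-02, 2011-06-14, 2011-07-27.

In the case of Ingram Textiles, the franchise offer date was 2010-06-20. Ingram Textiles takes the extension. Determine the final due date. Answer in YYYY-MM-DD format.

9 months from 2010-06-20 is 2011-03-20.
2011-03-20 is a Sunday; the preceding business day is 2011-03-18 (Friday).
The 2 months extension carries 2011-03-18 to 2011-05-18.
Since 2011-05-18 is a Wednesday and not a holiday, the date is unchanged.
The final due date is 2011-05-18.

2011-05-18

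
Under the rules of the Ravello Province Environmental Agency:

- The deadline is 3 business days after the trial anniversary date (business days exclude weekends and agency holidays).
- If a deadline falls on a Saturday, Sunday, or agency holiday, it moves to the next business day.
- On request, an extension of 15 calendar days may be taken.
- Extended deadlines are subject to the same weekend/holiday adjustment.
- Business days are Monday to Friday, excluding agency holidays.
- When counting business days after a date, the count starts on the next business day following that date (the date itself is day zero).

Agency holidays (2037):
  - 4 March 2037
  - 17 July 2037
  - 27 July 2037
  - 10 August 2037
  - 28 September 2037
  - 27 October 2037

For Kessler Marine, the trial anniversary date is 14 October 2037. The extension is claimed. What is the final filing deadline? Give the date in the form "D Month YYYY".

3 November 2037

3 business days after 14 October 2037, excluding weekends and holidays, is 19 October 2037.
19 October 2037 falls on a Monday, which is a business day, so no adjustment is needed.
Applying the 15-calendar-day extension: 19 October 2037 + 15 days = 3 November 2037.
3 November 2037 is a Tuesday and not a listed holiday, so it stands.
So the filing is due 3 November 2037.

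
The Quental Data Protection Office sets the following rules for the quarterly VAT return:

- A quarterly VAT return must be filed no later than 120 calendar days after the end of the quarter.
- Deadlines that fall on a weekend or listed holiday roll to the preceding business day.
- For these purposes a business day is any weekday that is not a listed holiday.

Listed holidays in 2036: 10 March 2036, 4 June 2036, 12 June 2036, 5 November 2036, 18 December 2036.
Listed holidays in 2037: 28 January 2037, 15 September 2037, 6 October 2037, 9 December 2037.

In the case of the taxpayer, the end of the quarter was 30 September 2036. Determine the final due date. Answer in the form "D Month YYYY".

27 January 2037

From 30 September 2036, 120 calendar days later is 28 January 2037.
28 January 2037 is a listed holiday; the preceding business day is 27 January 2037 (Tuesday).
The final due date is 27 January 2037.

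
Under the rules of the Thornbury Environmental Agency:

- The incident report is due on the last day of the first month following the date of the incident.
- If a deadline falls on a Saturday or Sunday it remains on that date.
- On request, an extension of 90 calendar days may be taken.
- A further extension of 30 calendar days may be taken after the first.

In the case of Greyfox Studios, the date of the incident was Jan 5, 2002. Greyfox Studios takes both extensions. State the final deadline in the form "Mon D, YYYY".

1 month after Jan 5, 2002 is February 2002; that month ends on Feb 28, 2002.
Feb 28, 2002 falls on a Thursday. The rules make no weekend/holiday allowance, so it remains Feb 28, 2002.
Add the 90 calendar-day extension to Feb 28, 2002: May 29, 2002.
No adjustment is made for weekends or holidays, so May 29, 2002 stands.
Applying the 30-calendar-day extension: May 29, 2002 + 30 days = Jun 28, 2002.
Jun 28, 2002 is a Friday; no weekend or holiday adjustment applies.
Final deadline: Jun 28, 2002.

Jun 28, 2002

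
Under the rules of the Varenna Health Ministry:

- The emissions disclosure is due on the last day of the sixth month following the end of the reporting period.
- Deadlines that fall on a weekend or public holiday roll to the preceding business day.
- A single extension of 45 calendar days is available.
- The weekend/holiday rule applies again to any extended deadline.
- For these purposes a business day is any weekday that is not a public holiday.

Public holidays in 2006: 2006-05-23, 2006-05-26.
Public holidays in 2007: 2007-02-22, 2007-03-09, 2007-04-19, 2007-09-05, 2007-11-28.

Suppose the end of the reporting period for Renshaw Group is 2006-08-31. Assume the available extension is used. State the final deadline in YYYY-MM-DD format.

The sixth month after 2006-08-31 is February 2007, whose last day is 2007-02-28.
2007-02-28 is a Wednesday and not a listed holiday, so it stands.
Add the 45 calendar-day extension to 2007-02-28: 2007-04-14.
2007-04-14 falls on a Saturday. Rolling to the preceding business day gives 2007-04-13, a Friday.
So the filing is due 2007-04-13.

2007-04-13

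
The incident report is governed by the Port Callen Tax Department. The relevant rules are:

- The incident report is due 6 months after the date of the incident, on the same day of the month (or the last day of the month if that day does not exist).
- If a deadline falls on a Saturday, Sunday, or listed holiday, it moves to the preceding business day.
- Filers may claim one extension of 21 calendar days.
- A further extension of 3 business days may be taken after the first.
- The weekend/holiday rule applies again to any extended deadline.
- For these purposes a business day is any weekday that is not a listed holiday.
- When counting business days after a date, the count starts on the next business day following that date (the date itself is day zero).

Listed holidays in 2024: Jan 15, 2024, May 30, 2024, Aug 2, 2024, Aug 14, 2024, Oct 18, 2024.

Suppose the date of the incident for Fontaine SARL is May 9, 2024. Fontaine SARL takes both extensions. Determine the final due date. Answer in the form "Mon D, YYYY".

6 months from May 9, 2024 is Nov 9, 2024.
Nov 9, 2024 is a Saturday, so it moves to the preceding business day, Nov 8, 2024 (Friday).
Applying the 21-calendar-day extension: Nov 8, 2024 + 21 days = Nov 29, 2024.
Since Nov 29, 2024 is a Friday and not a holiday, the date is unchanged.
Counting 3 further business days from Nov 29, 2024 reaches Dec 4, 2024.
Dec 4, 2024 (Wednesday) is already a business day.
Final deadline: Dec 4, 2024.

Dec 4, 2024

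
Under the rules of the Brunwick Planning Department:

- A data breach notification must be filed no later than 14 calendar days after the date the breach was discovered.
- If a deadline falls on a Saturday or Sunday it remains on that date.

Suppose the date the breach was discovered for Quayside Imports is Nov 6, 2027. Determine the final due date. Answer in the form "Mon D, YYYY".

From Nov 6, 2027, 14 calendar days later is Nov 20, 2027.
No adjustment is made for weekends or holidays, so Nov 20, 2027 stands.
Final deadline: Nov 20, 2027.

Nov 20, 2027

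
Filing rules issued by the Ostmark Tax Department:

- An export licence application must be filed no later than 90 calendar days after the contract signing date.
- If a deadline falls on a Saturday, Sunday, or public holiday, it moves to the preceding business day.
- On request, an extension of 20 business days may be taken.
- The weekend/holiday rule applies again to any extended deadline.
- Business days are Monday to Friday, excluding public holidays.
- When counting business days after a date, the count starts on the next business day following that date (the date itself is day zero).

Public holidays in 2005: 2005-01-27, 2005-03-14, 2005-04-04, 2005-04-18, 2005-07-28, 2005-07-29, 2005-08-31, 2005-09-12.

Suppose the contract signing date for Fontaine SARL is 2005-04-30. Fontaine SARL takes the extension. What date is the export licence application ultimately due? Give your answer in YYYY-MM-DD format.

90 calendar days after 2005-04-30 is 2005-07-29.
2005-07-29 falls on a listed holiday. Rolling to the preceding business day gives 2005-07-27, a Wednesday.
Applying the 20-business-day extension: 20 business days after 2005-07-27 is 2005-08-26.
Since 2005-08-26 is a Friday and not a holiday, the date is unchanged.
Deadline: 2005-08-26.

2005-08-26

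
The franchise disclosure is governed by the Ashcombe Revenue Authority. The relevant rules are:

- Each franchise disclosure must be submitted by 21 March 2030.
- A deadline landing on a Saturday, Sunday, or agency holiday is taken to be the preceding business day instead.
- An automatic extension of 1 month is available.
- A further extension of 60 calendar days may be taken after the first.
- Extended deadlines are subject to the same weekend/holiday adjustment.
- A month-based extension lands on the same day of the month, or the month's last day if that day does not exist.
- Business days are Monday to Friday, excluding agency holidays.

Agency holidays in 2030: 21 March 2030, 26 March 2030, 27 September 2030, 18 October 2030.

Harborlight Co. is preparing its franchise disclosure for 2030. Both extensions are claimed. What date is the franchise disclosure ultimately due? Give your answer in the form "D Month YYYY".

The stated deadline is 21 March 2030.
21 March 2030 is a listed holiday; the preceding business day is 20 March 2030 (Wednesday).
Add 1 month to 20 March 2030: 20 April 2030.
Because 20 April 2030 is a Saturday, the deadline becomes 19 April 2030 (Friday).
Applying the 60-calendar-day extension: 19 April 2030 + 60 days = 18 June 2030.
18 June 2030 is a Tuesday and not a listed holiday, so it stands.
Final deadline: 18 June 2030.

18 June 2030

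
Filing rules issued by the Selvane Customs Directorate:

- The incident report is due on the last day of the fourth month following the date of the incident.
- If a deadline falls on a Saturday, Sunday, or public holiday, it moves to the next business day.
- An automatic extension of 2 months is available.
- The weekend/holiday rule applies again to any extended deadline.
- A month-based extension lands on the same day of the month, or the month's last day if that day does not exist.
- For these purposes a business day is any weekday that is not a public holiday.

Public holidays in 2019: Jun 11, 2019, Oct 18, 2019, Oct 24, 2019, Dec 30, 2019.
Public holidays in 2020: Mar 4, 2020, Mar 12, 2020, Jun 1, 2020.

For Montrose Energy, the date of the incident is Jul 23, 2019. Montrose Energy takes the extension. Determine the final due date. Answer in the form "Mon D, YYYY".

4 months after Jul 23, 2019 falls in November 2019; the last day of that month is Nov 30, 2019.
Because Nov 30, 2019 is a Saturday, the deadline becomes Dec 2, 2019 (Monday).
Add 2 months to Dec 2, 2019: Feb 2, 2020.
Feb 2, 2020 is a Sunday; the next business day is Feb 3, 2020 (Monday).
Final deadline: Feb 3, 2020.

Feb 3, 2020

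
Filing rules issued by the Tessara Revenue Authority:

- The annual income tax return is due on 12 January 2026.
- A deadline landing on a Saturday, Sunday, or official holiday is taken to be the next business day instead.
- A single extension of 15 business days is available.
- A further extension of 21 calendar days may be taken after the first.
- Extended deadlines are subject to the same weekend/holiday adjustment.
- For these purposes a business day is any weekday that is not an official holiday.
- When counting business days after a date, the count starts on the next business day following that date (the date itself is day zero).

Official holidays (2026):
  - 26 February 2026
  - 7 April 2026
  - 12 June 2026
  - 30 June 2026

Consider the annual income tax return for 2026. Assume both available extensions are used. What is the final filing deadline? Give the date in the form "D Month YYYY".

23 February 2026

The statutory due date is 12 January 2026.
Since 12 January 2026 is a Monday and not a holiday, the date is unchanged.
Applying the 15-business-day extension: 15 business days after 12 January 2026 is 2 February 2026.
2 February 2026 (Monday) is already a business day.
With the 21-day extension, 2 February 2026 becomes 23 February 2026.
23 February 2026 (Monday) is already a business day.
The final due date is 23 February 2026.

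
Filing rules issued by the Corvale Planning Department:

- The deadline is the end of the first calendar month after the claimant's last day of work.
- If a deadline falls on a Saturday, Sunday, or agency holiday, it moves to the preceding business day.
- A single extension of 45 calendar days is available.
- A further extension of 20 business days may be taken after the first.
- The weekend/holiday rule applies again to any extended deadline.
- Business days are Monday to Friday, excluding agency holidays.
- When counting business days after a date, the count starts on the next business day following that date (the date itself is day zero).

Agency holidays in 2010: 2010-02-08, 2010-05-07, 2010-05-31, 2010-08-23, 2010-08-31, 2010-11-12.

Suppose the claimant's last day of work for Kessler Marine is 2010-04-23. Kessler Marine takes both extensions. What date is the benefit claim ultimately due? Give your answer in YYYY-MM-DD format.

2010-08-09

1 month after 2010-04-23 falls in May 2010; the last day of that month is 2010-05-31.
Because 2010-05-31 is a listed holiday, the deadline becomes 2010-05-28 (Friday).
The 45-calendar-day extension moves the deadline from 2010-05-28 to 2010-07-12.
2010-07-12 falls on a Monday, which is a business day, so no adjustment is needed.
Applying the 20-business-day extension: 20 business days after 2010-07-12 is 2010-08-09.
2010-08-09 is a Monday and not a listed holiday, so it stands.
Deadline: 2010-08-09.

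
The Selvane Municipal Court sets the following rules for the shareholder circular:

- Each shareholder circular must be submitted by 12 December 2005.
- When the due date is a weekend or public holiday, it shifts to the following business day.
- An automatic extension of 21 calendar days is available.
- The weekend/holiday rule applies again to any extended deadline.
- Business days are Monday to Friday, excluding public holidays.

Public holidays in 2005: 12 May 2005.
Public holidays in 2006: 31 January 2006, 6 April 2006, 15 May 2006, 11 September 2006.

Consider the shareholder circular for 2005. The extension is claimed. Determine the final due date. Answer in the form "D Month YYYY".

The statutory due date is 12 December 2005.
Since 12 December 2005 is a Monday and not a holiday, the date is unchanged.
Applying the 21-calendar-day extension: 12 December 2005 + 21 days = 2 January 2006.
Since 2 January 2006 is a Monday and not a holiday, the date is unchanged.
Final deadline: 2 January 2006.

2 January 2006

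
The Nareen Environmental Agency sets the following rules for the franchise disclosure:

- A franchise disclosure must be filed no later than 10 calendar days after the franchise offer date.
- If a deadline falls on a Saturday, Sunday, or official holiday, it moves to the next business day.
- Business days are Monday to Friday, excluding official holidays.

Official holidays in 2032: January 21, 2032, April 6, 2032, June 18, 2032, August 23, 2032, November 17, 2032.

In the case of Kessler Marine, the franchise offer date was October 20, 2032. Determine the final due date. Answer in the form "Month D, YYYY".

From October 20, 2032, 10 calendar days later is October 30, 2032.
Because October 30, 2032 is a Saturday, the deadline becomes November 1, 2032 (Monday).
The final due date is November 1, 2032.

November 1, 2032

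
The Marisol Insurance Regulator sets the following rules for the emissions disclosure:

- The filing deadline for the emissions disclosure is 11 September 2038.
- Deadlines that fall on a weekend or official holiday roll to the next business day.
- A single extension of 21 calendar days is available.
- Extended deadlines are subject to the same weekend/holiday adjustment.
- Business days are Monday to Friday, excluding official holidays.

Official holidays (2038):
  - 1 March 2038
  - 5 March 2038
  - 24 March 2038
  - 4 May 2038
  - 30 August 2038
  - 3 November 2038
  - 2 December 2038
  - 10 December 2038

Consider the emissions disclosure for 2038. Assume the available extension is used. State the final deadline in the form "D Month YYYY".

The stated deadline is 11 September 2038.
Because 11 September 2038 is a Saturday, the deadline becomes 13 September 2038 (Monday).
Add the 21 calendar-day extension to 13 September 2038: 4 October 2038.
Since 4 October 2038 is a Monday and not a holiday, the date is unchanged.
Deadline: 4 October 2038.

4 October 2038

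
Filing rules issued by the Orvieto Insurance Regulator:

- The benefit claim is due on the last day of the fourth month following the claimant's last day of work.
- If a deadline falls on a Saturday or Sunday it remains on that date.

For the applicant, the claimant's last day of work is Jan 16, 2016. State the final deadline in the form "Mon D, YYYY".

May 31, 2016

4 months after Jan 16, 2016 is May 2016; that month ends on May 31, 2016.
May 31, 2016 falls on a Tuesday. The rules make no weekend/holiday allowance, so it remains May 31, 2016.
So the filing is due May 31, 2016.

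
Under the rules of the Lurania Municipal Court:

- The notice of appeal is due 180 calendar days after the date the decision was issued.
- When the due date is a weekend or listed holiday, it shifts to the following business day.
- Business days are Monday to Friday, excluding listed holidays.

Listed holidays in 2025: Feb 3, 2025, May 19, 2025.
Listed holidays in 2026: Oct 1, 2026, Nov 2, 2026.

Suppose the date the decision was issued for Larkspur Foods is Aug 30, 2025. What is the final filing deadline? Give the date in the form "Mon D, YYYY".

From Aug 30, 2025, 180 calendar days later is Feb 26, 2026.
Feb 26, 2026 falls on a Thursday, which is a business day, so no adjustment is needed.
The final due date is Feb 26, 2026.

Feb 26, 2026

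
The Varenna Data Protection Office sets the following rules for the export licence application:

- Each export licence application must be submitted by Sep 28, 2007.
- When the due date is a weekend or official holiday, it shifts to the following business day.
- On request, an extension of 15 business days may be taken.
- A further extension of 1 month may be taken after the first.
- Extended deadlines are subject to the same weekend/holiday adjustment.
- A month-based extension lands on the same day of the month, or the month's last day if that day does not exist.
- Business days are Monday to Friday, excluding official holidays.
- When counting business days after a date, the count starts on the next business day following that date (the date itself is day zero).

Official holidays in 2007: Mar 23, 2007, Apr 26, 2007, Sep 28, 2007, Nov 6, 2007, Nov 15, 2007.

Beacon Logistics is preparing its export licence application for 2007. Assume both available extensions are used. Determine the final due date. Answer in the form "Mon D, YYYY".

Start from the fixed due date, Sep 28, 2007.
Because Sep 28, 2007 is a listed holiday, the deadline becomes Oct 1, 2007 (Monday).
Counting 15 further business days from Oct 1, 2007 reaches Oct 22, 2007.
Oct 22, 2007 is a Monday and not a listed holiday, so it stands.
The 1 month extension carries Oct 22, 2007 to Nov 22, 2007.
Since Nov 22, 2007 is a Thursday and not a holiday, the date is unchanged.
Deadline: Nov 22, 2007.

Nov 22, 2007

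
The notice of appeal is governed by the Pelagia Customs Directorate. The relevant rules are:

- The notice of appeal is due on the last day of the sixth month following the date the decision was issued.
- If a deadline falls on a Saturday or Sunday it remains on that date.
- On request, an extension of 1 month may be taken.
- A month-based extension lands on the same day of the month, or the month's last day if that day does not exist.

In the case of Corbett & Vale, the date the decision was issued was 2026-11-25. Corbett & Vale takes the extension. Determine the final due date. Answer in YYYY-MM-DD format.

6 months after 2026-11-25 falls in May 2027; the last day of that month is 2027-05-31.
2027-05-31 falls on a Monday. The rules make no weekend/holiday allowance, so it remains 2027-05-31.
The 1 month extension carries 2027-05-31 to 2027-06-30 (day 31 does not exist in June, so the month's last day is used).
2027-06-30 is a Wednesday; no weekend or holiday adjustment applies.
So the filing is due 2027-06-30.

2027-06-30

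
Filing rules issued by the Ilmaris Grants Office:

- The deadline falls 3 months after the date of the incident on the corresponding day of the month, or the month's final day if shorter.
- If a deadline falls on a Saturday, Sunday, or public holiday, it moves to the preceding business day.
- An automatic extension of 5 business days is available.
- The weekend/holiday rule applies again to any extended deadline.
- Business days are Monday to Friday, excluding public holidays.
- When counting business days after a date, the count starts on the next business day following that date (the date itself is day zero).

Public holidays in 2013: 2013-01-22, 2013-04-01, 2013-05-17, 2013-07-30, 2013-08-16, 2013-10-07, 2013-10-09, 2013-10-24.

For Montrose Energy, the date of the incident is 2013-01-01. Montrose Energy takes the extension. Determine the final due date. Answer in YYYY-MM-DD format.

Moving 3 months forward from 2013-01-01 on the corresponding day gives 2013-04-01.
2013-04-01 is a listed holiday; the preceding business day is 2013-03-29 (Friday).
The 5-business-day extension runs from 2013-03-29 to 2013-04-08.
2013-04-08 falls on a Monday, which is a business day, so no adjustment is needed.
Deadline: 2013-04-08.

2013-04-08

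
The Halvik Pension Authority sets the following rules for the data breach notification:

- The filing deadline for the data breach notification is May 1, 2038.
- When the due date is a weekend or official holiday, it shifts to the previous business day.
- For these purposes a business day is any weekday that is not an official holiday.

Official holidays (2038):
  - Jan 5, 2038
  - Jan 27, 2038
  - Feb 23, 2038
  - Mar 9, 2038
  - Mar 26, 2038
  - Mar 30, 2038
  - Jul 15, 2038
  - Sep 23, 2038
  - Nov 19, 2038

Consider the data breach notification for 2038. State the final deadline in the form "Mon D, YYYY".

Apr 30, 2038

Start from the fixed due date, May 1, 2038.
May 1, 2038 falls on a Saturday. Rolling to the preceding business day gives Apr 30, 2038, a Friday.
So the filing is due Apr 30, 2038.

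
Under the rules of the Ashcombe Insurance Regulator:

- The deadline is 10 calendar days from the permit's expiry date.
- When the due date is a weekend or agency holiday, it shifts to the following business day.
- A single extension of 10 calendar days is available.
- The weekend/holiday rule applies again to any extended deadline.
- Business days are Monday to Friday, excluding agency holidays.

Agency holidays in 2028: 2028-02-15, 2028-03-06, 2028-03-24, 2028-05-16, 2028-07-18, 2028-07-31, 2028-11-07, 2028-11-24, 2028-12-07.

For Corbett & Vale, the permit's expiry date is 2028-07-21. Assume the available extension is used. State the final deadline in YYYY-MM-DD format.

2028-08-11

Trigger date 2028-07-21 + 10 calendar days = 2028-07-31.
2028-07-31 falls on a listed holiday. Rolling to the next business day gives 2028-08-01, a Tuesday.
The 10-calendar-day extension moves the deadline from 2028-08-01 to 2028-08-11.
2028-08-11 is a Friday and not a listed holiday, so it stands.
So the filing is due 2028-08-11.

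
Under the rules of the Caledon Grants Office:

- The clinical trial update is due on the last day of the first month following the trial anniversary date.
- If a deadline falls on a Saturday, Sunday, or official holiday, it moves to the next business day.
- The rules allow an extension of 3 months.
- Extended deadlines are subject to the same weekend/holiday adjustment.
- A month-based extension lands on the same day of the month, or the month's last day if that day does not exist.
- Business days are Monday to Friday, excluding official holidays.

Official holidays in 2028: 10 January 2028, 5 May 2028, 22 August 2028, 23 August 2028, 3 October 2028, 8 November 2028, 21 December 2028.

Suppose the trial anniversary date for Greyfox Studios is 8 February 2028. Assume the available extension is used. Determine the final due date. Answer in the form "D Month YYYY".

1 month after 8 February 2028 is March 2028; that month ends on 31 March 2028.
31 March 2028 is a Friday and not a listed holiday, so it stands.
Add 3 months to 31 March 2028: 30 June 2028 (day 31 does not exist in June, so the month's last day is used).
Since 30 June 2028 is a Friday and not a holiday, the date is unchanged.
So the filing is due 30 June 2028.

30 June 2028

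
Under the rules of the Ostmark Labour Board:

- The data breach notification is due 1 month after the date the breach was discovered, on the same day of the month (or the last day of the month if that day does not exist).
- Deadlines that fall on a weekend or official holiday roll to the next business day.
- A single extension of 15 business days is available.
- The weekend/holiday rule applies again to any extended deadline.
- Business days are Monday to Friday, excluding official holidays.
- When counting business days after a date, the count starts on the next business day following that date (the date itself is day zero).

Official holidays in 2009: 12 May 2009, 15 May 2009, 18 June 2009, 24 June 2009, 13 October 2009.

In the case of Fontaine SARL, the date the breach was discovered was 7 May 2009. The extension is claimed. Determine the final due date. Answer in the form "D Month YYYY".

1 July 2009

1 month after 7 May 2009, on the same day of the month, is 7 June 2009.
7 June 2009 is a Sunday; the next business day is 8 June 2009 (Monday).
The 15-business-day extension runs from 8 June 2009 to 1 July 2009.
1 July 2009 is a Wednesday and not a listed holiday, so it stands.
The final due date is 1 July 2009.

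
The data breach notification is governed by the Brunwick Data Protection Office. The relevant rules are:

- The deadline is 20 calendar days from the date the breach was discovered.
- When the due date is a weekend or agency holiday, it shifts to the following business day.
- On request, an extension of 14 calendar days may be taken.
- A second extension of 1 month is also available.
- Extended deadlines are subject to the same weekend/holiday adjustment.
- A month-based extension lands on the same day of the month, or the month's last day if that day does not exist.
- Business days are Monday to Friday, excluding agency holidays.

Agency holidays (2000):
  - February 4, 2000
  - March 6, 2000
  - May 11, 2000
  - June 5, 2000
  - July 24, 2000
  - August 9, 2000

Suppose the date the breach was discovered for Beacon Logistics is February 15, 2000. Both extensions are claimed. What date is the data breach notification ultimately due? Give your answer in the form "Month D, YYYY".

20 calendar days after February 15, 2000 is March 6, 2000.
Because March 6, 2000 is a listed holiday, the deadline becomes March 7, 2000 (Tuesday).
Add the 14 calendar-day extension to March 7, 2000: March 21, 2000.
Since March 21, 2000 is a Tuesday and not a holiday, the date is unchanged.
Applying the 1 month extension: 1 month after March 21, 2000 is April 21, 2000.
April 21, 2000 (Friday) is already a business day.
Deadline: April 21, 2000.

April 21, 2000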